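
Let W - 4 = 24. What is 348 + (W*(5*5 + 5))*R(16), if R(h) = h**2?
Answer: 215388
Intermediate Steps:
W = 28 (W = 4 + 24 = 28)
348 + (W*(5*5 + 5))*R(16) = 348 + (28*(5*5 + 5))*16**2 = 348 + (28*(25 + 5))*256 = 348 + (28*30)*256 = 348 + 840*256 = 348 + 215040 = 215388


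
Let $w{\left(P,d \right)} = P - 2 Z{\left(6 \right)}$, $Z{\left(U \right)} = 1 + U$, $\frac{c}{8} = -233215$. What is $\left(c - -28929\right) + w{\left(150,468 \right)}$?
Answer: $-1836655$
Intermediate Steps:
$c = -1865720$ ($c = 8 \left(-233215\right) = -1865720$)
$w{\left(P,d \right)} = -14 + P$ ($w{\left(P,d \right)} = P - 2 \left(1 + 6\right) = P - 14 = -14 + P$)
$\left(c - -28929\right) + w{\left(150,468 \right)} = \left(-1865720 - -28929\right) + \left(-14 + 150\right) = \left(-1865720 + \left(-283 + 29212\right)\right) + 136 = \left(-1865720 + 28929\right) + 136 = -1836791 + 136 = -1836655$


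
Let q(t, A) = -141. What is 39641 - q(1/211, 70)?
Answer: 39782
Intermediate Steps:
39641 - q(1/211, 70) = 39641 - 1*(-141) = 39641 + 141 = 39782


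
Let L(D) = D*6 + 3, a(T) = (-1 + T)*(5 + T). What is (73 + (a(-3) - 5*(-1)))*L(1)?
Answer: 630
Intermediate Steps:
L(D) = 3 + 6*D (L(D) = 6*D + 3 = 3 + 6*D)
(73 + (a(-3) - 5*(-1)))*L(1) = (73 + ((-5 + (-3)² + 4*(-3)) - 5*(-1)))*(3 + 6*1) = (73 + ((-5 + 9 - 12) - 1*(-5)))*(3 + 6) = (73 + (-8 + 5))*9 = (73 - 3)*9 = 70*9 = 630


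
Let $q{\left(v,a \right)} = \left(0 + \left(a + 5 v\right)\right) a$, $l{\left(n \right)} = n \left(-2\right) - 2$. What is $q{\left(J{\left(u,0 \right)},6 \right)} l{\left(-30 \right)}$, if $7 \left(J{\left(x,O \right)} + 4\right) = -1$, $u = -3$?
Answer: $- \frac{35844}{7} \approx -5120.6$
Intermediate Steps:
$l{\left(n \right)} = -2 - 2 n$ ($l{\left(n \right)} = - 2 n - 2 = -2 - 2 n$)
$J{\left(x,O \right)} = - \frac{29}{7}$ ($J{\left(x,O \right)} = -4 + \frac{1}{7} \left(-1\right) = -4 - \frac{1}{7} = - \frac{29}{7}$)
$q{\left(v,a \right)} = a \left(a + 5 v\right)$ ($q{\left(v,a \right)} = \left(a + 5 v\right) a = a \left(a + 5 v\right)$)
$q{\left(J{\left(u,0 \right)},6 \right)} l{\left(-30 \right)} = 6 \left(6 + 5 \left(- \frac{29}{7}\right)\right) \left(-2 - -60\right) = 6 \left(6 - \frac{145}{7}\right) \left(-2 + 60\right) = 6 \left(- \frac{103}{7}\right) 58 = \left(- \frac{618}{7}\right) 58 = - \frac{35844}{7}$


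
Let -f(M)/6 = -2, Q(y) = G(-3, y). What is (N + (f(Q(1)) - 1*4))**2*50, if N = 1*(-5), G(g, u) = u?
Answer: 450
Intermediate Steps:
Q(y) = y
f(M) = 12 (f(M) = -6*(-2) = 12)
N = -5
(N + (f(Q(1)) - 1*4))**2*50 = (-5 + (12 - 1*4))**2*50 = (-5 + (12 - 4))**2*50 = (-5 + 8)**2*50 = 3**2*50 = 9*50 = 450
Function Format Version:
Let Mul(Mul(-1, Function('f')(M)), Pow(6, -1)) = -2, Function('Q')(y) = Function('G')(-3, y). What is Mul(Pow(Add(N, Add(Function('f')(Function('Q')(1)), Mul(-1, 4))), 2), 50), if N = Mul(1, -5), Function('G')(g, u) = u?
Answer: 450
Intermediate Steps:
Function('Q')(y) = y
Function('f')(M) = 12 (Function('f')(M) = Mul(-6, -2) = 12)
N = -5
Mul(Pow(Add(N, Add(Function('f')(Function('Q')(1)), Mul(-1, 4))), 2), 50) = Mul(Pow(Add(-5, Add(12, Mul(-1, 4))), 2), 50) = Mul(Pow(Add(-5, Add(12, -4)), 2), 50) = Mul(Pow(Add(-5, 8), 2), 50) = Mul(Pow(3, 2), 50) = Mul(9, 50) = 450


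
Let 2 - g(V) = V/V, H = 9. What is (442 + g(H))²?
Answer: 196249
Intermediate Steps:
g(V) = 1 (g(V) = 2 - V/V = 2 - 1*1 = 2 - 1 = 1)
(442 + g(H))² = (442 + 1)² = 443² = 196249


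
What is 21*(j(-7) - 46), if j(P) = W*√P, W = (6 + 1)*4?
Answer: -966 + 588*I*√7 ≈ -966.0 + 1555.7*I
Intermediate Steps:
W = 28 (W = 7*4 = 28)
j(P) = 28*√P
21*(j(-7) - 46) = 21*(28*√(-7) - 46) = 21*(28*(I*√7) - 46) = 21*(28*I*√7 - 46) = 21*(-46 + 28*I*√7) = -966 + 588*I*√7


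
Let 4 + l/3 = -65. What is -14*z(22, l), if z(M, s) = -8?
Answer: 112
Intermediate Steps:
l = -207 (l = -12 + 3*(-65) = -12 - 195 = -207)
-14*z(22, l) = -14*(-8) = 112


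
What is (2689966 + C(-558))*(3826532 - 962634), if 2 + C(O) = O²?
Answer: 8595497256544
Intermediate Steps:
C(O) = -2 + O²
(2689966 + C(-558))*(3826532 - 962634) = (2689966 + (-2 + (-558)²))*(3826532 - 962634) = (2689966 + (-2 + 311364))*2863898 = (2689966 + 311362)*2863898 = 3001328*2863898 = 8595497256544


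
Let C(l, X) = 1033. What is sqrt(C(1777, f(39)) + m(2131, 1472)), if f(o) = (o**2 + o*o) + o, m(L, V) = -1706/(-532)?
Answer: sqrt(73317846)/266 ≈ 32.190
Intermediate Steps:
m(L, V) = 853/266 (m(L, V) = -1706*(-1/532) = 853/266)
f(o) = o + 2*o**2 (f(o) = (o**2 + o**2) + o = 2*o**2 + o = o + 2*o**2)
sqrt(C(1777, f(39)) + m(2131, 1472)) = sqrt(1033 + 853/266) = sqrt(275631/266) = sqrt(73317846)/266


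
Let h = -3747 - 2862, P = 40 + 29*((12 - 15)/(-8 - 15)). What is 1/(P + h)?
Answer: -23/151000 ≈ -0.00015232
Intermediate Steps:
P = 1007/23 (P = 40 + 29*(-3/(-23)) = 40 + 29*(-3*(-1/23)) = 40 + 29*(3/23) = 40 + 87/23 = 1007/23 ≈ 43.783)
h = -6609
1/(P + h) = 1/(1007/23 - 6609) = 1/(-151000/23) = -23/151000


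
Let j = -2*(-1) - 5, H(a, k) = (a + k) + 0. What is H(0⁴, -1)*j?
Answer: 3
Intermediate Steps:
H(a, k) = a + k
j = -3 (j = 2 - 5 = -3)
H(0⁴, -1)*j = (0⁴ - 1)*(-3) = (0 - 1)*(-3) = -1*(-3) = 3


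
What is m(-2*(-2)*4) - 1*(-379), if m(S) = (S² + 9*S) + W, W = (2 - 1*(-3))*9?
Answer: 824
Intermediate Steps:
W = 45 (W = (2 + 3)*9 = 5*9 = 45)
m(S) = 45 + S² + 9*S (m(S) = (S² + 9*S) + 45 = 45 + S² + 9*S)
m(-2*(-2)*4) - 1*(-379) = (45 + (-2*(-2)*4)² + 9*(-2*(-2)*4)) - 1*(-379) = (45 + (4*4)² + 9*(4*4)) + 379 = (45 + 16² + 9*16) + 379 = (45 + 256 + 144) + 379 = 445 + 379 = 824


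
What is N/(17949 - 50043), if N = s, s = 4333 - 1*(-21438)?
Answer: -25771/32094 ≈ -0.80299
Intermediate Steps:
s = 25771 (s = 4333 + 21438 = 25771)
N = 25771
N/(17949 - 50043) = 25771/(17949 - 50043) = 25771/(-32094) = 25771*(-1/32094) = -25771/32094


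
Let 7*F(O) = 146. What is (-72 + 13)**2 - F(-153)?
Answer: 24221/7 ≈ 3460.1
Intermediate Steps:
F(O) = 146/7 (F(O) = (1/7)*146 = 146/7)
(-72 + 13)**2 - F(-153) = (-72 + 13)**2 - 1*146/7 = (-59)**2 - 146/7 = 3481 - 146/7 = 24221/7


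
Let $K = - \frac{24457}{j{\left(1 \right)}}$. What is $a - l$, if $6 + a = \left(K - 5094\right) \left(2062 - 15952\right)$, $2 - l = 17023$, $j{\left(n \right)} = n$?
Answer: $410480405$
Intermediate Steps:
$K = -24457$ ($K = - \frac{24457}{1} = \left(-24457\right) 1 = -24457$)
$l = -17021$ ($l = 2 - 17023 = -17021$)
$a = 410463384$ ($a = -6 + \left(-24457 - 5094\right) \left(2062 - 15952\right) = -6 - -410463390 = -6 + 410463390 = 410463384$)
$a - l = 410463384 - -17021 = 410463384 + 17021 = 410480405$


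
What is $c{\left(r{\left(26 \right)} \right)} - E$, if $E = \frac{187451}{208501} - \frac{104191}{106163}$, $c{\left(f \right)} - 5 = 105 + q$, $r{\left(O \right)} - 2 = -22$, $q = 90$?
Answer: $\frac{4428841899778}{22135091663} \approx 200.08$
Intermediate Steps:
$r{\left(O \right)} = -20$ ($r{\left(O \right)} = 2 - 22 = -20$)
$c{\left(f \right)} = 200$ ($c{\left(f \right)} = 5 + \left(105 + 90\right) = 5 + 195 = 200$)
$E = - \frac{1823567178}{22135091663}$ ($E = 187451 \cdot \frac{1}{208501} - \frac{104191}{106163} = \frac{187451}{208501} - \frac{104191}{106163} = - \frac{1823567178}{22135091663} \approx -0.082384$)
$c{\left(r{\left(26 \right)} \right)} - E = 200 - - \frac{1823567178}{22135091663} = 200 + \frac{1823567178}{22135091663} = \frac{4428841899778}{22135091663}$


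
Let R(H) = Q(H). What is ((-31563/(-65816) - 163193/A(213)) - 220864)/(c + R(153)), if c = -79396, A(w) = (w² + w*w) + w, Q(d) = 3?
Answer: 1322106624341899/475248960453288 ≈ 2.7819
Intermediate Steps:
A(w) = w + 2*w² (A(w) = (w² + w²) + w = 2*w² + w = w + 2*w²)
R(H) = 3
((-31563/(-65816) - 163193/A(213)) - 220864)/(c + R(153)) = ((-31563/(-65816) - 163193*1/(213*(1 + 2*213))) - 220864)/(-79396 + 3) = ((-31563*(-1/65816) - 163193*1/(213*(1 + 426))) - 220864)/(-79393) = ((31563/65816 - 163193/(213*427)) - 220864)*(-1/79393) = ((31563/65816 - 163193/90951) - 220864)*(-1/79393) = (-7870024075/5986031016 - 220864)*(-1/79393) = -1322106624341899/5986031016*(-1/79393) = 1322106624341899/475248960453288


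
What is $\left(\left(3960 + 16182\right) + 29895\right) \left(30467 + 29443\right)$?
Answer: $2997716670$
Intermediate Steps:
$\left(\left(3960 + 16182\right) + 29895\right) \left(30467 + 29443\right) = \left(20142 + 29895\right) 59910 = 50037 \cdot 59910 = 2997716670$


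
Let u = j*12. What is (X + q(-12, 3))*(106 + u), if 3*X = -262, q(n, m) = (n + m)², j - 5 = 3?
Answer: -3838/3 ≈ -1279.3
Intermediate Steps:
j = 8 (j = 5 + 3 = 8)
u = 96 (u = 8*12 = 96)
q(n, m) = (m + n)²
X = -262/3 (X = (⅓)*(-262) = -262/3 ≈ -87.333)
(X + q(-12, 3))*(106 + u) = (-262/3 + (3 - 12)²)*(106 + 96) = (-262/3 + (-9)²)*202 = (-262/3 + 81)*202 = -19/3*202 = -3838/3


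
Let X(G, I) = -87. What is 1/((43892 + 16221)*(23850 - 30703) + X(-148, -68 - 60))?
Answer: -1/411954476 ≈ -2.4275e-9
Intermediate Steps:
1/((43892 + 16221)*(23850 - 30703) + X(-148, -68 - 60)) = 1/((43892 + 16221)*(23850 - 30703) - 87) = 1/(60113*(-6853) - 87) = 1/(-411954389 - 87) = 1/(-411954476) = -1/411954476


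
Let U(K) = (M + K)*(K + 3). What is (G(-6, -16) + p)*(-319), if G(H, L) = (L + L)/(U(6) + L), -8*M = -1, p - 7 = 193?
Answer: -19887736/313 ≈ -63539.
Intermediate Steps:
p = 200 (p = 7 + 193 = 200)
M = ⅛ (M = -⅛*(-1) = ⅛ ≈ 0.12500)
U(K) = (3 + K)*(⅛ + K) (U(K) = (⅛ + K)*(K + 3) = (⅛ + K)*(3 + K) = (3 + K)*(⅛ + K))
G(H, L) = 2*L/(441/8 + L) (G(H, L) = (L + L)/((3/8 + 6² + (25/8)*6) + L) = (2*L)/((3/8 + 36 + 75/4) + L) = (2*L)/(441/8 + L) = 2*L/(441/8 + L))
(G(-6, -16) + p)*(-319) = (16*(-16)/(441 + 8*(-16)) + 200)*(-319) = (16*(-16)/(441 - 128) + 200)*(-319) = (16*(-16)/313 + 200)*(-319) = (16*(-16)*(1/313) + 200)*(-319) = (-256/313 + 200)*(-319) = (62344/313)*(-319) = -19887736/313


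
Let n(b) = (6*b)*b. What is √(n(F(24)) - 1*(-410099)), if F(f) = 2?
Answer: √410123 ≈ 640.41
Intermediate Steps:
n(b) = 6*b²
√(n(F(24)) - 1*(-410099)) = √(6*2² - 1*(-410099)) = √(6*4 + 410099) = √(24 + 410099) = √410123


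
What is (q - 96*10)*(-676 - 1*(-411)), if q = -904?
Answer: 493960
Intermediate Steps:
(q - 96*10)*(-676 - 1*(-411)) = (-904 - 96*10)*(-676 - 1*(-411)) = (-904 - 960)*(-676 + 411) = -1864*(-265) = 493960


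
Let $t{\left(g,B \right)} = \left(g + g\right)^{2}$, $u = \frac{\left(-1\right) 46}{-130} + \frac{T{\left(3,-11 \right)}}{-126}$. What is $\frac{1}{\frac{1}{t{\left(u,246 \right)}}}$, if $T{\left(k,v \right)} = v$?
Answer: $\frac{13053769}{16769025} \approx 0.77845$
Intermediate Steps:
$u = \frac{3613}{8190}$ ($u = \frac{\left(-1\right) 46}{-130} - \frac{11}{-126} = \left(-46\right) \left(- \frac{1}{130}\right) - - \frac{11}{126} = \frac{23}{65} + \frac{11}{126} = \frac{3613}{8190} \approx 0.44115$)
$t{\left(g,B \right)} = 4 g^{2}$ ($t{\left(g,B \right)} = \left(2 g\right)^{2} = 4 g^{2}$)
$\frac{1}{\frac{1}{t{\left(u,246 \right)}}} = \frac{1}{\frac{1}{4 \left(\frac{3613}{8190}\right)^{2}}} = \frac{1}{\frac{1}{4 \cdot \frac{13053769}{67076100}}} = \frac{1}{\frac{1}{\frac{13053769}{16769025}}} = \frac{1}{\frac{16769025}{13053769}} = \frac{13053769}{16769025}$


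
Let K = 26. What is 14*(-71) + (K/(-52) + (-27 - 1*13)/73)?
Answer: -145277/146 ≈ -995.05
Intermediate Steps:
14*(-71) + (K/(-52) + (-27 - 1*13)/73) = 14*(-71) + (26/(-52) + (-27 - 1*13)/73) = -994 + (26*(-1/52) + (-27 - 13)*(1/73)) = -994 + (-½ - 40*1/73) = -994 + (-½ - 40/73) = -994 - 153/146 = -145277/146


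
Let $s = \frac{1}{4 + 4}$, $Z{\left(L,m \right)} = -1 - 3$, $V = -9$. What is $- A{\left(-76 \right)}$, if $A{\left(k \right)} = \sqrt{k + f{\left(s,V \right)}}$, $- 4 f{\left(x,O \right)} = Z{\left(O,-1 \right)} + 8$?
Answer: $- i \sqrt{77} \approx - 8.775 i$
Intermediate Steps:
$Z{\left(L,m \right)} = -4$ ($Z{\left(L,m \right)} = -1 - 3 = -4$)
$s = \frac{1}{8} \approx 0.125$
$f{\left(x,O \right)} = -1$ ($f{\left(x,O \right)} = - \frac{-4 + 8}{4} = \left(- \frac{1}{4}\right) 4 = -1$)
$A{\left(k \right)} = \sqrt{-1 + k}$ ($A{\left(k \right)} = \sqrt{k - 1} = \sqrt{-1 + k}$)
$- A{\left(-76 \right)} = - \sqrt{-1 - 76} = - \sqrt{-77} = - i \sqrt{77}$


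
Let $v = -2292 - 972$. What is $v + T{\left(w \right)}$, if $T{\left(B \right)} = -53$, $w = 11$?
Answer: $-3317$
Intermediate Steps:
$v = -3264$ ($v = -2292 - 972 = -3264$)
$v + T{\left(w \right)} = -3264 - 53 = -3317$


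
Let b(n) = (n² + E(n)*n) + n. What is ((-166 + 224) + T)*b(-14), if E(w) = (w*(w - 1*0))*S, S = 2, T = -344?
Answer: 1517516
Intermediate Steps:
E(w) = 2*w² (E(w) = (w*(w - 1*0))*2 = (w*(w + 0))*2 = (w*w)*2 = w²*2 = 2*w²)
b(n) = n + n² + 2*n³ (b(n) = (n² + (2*n²)*n) + n = (n² + 2*n³) + n = n + n² + 2*n³)
((-166 + 224) + T)*b(-14) = ((-166 + 224) - 344)*(-14*(1 - 14 + 2*(-14)²)) = (58 - 344)*(-14*(1 - 14 + 2*196)) = -(-4004)*(1 - 14 + 392) = -(-4004)*379 = -286*(-5306) = 1517516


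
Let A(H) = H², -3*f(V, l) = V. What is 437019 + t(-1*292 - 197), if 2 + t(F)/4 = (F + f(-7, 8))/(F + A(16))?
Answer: 305476529/699 ≈ 4.3702e+5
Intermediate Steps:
f(V, l) = -V/3
t(F) = -8 + 4*(7/3 + F)/(256 + F) (t(F) = -8 + 4*((F - ⅓*(-7))/(F + 16²)) = -8 + 4*((F + 7/3)/(F + 256)) = -8 + 4*((7/3 + F)/(256 + F)) = -8 + 4*(7/3 + F)/(256 + F))
437019 + t(-1*292 - 197) = 437019 + 4*(-1529 - 3*(-1*292 - 197))/(3*(256 + (-1*292 - 197))) = 437019 + 4*(-1529 - 3*(-292 - 197))/(3*(256 + (-292 - 197))) = 437019 + 4*(-1529 - 3*(-489))/(3*(256 - 489)) = 437019 + (4/3)*(-1529 + 1467)/(-233) = 437019 + (4/3)*(-1/233)*(-62) = 437019 + 248/699 = 305476529/699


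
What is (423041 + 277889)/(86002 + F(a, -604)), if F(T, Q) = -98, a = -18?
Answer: 350465/42952 ≈ 8.1595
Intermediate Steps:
(423041 + 277889)/(86002 + F(a, -604)) = (423041 + 277889)/(86002 - 98) = 700930/85904 = 700930*(1/85904) = 350465/42952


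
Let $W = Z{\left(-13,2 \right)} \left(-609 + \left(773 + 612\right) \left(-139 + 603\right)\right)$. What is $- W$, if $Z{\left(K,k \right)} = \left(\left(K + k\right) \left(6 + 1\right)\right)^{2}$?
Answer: $-3806601799$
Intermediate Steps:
$Z{\left(K,k \right)} = \left(7 K + 7 k\right)^{2}$ ($Z{\left(K,k \right)} = \left(\left(K + k\right) 7\right)^{2} = \left(7 K + 7 k\right)^{2}$)
$W = 3806601799$ ($W = 49 \left(-13 + 2\right)^{2} \left(-609 + \left(773 + 612\right) \left(-139 + 603\right)\right) = 49 \left(-11\right)^{2} \left(-609 + 1385 \cdot 464\right) = 49 \cdot 121 \left(-609 + 642640\right) = 5929 \cdot 642031 = 3806601799$)
$- W = \left(-1\right) 3806601799 = -3806601799$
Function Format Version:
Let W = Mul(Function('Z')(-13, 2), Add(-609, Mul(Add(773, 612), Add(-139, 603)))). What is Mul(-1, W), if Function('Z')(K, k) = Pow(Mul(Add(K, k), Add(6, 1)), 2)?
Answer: -3806601799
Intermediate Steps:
Function('Z')(K, k) = Pow(Add(Mul(7, K), Mul(7, k)), 2) (Function('Z')(K, k) = Pow(Mul(Add(K, k), 7), 2) = Pow(Add(Mul(7, K), Mul(7, k)), 2))
W = 3806601799 (W = Mul(Mul(49, Pow(Add(-13, 2), 2)), Add(-609, Mul(Add(773, 612), Add(-139, 603)))) = Mul(Mul(49, Pow(-11, 2)), Add(-609, Mul(1385, 464))) = Mul(Mul(49, 121), Add(-609, 642640)) = Mul(5929, 642031) = 3806601799)
Mul(-1, W) = Mul(-1, 3806601799) = -3806601799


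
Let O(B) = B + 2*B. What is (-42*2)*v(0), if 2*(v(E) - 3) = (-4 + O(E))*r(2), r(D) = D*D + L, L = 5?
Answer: 1260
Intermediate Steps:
r(D) = 5 + D² (r(D) = D*D + 5 = D² + 5 = 5 + D²)
O(B) = 3*B
v(E) = -15 + 27*E/2 (v(E) = 3 + ((-4 + 3*E)*(5 + 2²))/2 = 3 + ((-4 + 3*E)*(5 + 4))/2 = 3 + ((-4 + 3*E)*9)/2 = 3 + (-36 + 27*E)/2 = 3 + (-18 + 27*E/2) = -15 + 27*E/2)
(-42*2)*v(0) = (-42*2)*(-15 + (27/2)*0) = -84*(-15 + 0) = -84*(-15) = 1260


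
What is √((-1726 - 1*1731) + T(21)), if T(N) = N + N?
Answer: I*√3415 ≈ 58.438*I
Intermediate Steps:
T(N) = 2*N
√((-1726 - 1*1731) + T(21)) = √((-1726 - 1*1731) + 2*21) = √((-1726 - 1731) + 42) = √(-3457 + 42) = √(-3415) = I*√3415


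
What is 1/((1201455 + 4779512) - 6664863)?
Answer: -1/683896 ≈ -1.4622e-6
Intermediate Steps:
1/((1201455 + 4779512) - 6664863) = 1/(5980967 - 6664863) = 1/(-683896) = -1/683896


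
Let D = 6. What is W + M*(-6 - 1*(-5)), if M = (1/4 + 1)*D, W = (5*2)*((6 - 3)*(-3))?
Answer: -195/2 ≈ -97.500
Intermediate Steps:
W = -90 (W = 10*(3*(-3)) = 10*(-9) = -90)
M = 15/2 (M = (1/4 + 1)*6 = (¼ + 1)*6 = (5/4)*6 = 15/2 ≈ 7.5000)
W + M*(-6 - 1*(-5)) = -90 + 15*(-6 - 1*(-5))/2 = -90 + 15*(-6 + 5)/2 = -90 + (15/2)*(-1) = -90 - 15/2 = -195/2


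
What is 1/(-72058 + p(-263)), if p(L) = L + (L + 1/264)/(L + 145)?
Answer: -31152/2252874361 ≈ -1.3828e-5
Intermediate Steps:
p(L) = L + (1/264 + L)/(145 + L) (p(L) = L + (L + 1/264)/(145 + L) = L + (1/264 + L)/(145 + L))
1/(-72058 + p(-263)) = 1/(-72058 + (1/264 + (-263)² + 146*(-263))/(145 - 263)) = 1/(-72058 + (1/264 + 69169 - 38398)/(-118)) = 1/(-72058 - 1/118*8123545/264) = 1/(-72058 - 8123545/31152) = 1/(-2252874361/31152) = -31152/2252874361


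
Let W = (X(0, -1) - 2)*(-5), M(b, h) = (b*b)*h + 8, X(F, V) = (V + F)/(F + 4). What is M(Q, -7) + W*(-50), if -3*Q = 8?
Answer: -10877/18 ≈ -604.28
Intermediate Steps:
Q = -8/3 (Q = -⅓*8 = -8/3 ≈ -2.6667)
X(F, V) = (F + V)/(4 + F)
M(b, h) = 8 + h*b² (M(b, h) = b²*h + 8 = h*b² + 8 = 8 + h*b²)
W = 45/4 (W = ((0 - 1)/(4 + 0) - 2)*(-5) = (-1/4 - 2)*(-5) = ((¼)*(-1) - 2)*(-5) = (-¼ - 2)*(-5) = -9/4*(-5) = 45/4 ≈ 11.250)
M(Q, -7) + W*(-50) = (8 - 7*(-8/3)²) + (45/4)*(-50) = (8 - 7*64/9) - 1125/2 = (8 - 448/9) - 1125/2 = -376/9 - 1125/2 = -10877/18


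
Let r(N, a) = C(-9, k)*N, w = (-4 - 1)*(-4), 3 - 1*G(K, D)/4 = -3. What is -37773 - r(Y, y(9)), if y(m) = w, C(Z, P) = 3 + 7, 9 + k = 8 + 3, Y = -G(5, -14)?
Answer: -37533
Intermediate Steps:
G(K, D) = 24 (G(K, D) = 12 - 4*(-3) = 12 + 12 = 24)
Y = -24 (Y = -1*24 = -24)
k = 2 (k = -9 + (8 + 3) = -9 + 11 = 2)
C(Z, P) = 10
w = 20 (w = -5*(-4) = 20)
y(m) = 20
r(N, a) = 10*N
-37773 - r(Y, y(9)) = -37773 - 10*(-24) = -37773 - 1*(-240) = -37773 + 240 = -37533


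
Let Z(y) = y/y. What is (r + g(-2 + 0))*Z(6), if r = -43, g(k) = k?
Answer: -45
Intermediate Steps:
Z(y) = 1
(r + g(-2 + 0))*Z(6) = (-43 + (-2 + 0))*1 = (-43 - 2)*1 = -45*1 = -45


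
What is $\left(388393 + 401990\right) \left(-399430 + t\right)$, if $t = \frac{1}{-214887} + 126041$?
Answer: $- \frac{15477738866654284}{71629} \approx -2.1608 \cdot 10^{11}$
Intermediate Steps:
$t = \frac{27084572366}{214887}$ ($t = - \frac{1}{214887} + 126041 = \frac{27084572366}{214887} \approx 1.2604 \cdot 10^{5}$)
$\left(388393 + 401990\right) \left(-399430 + t\right) = \left(388393 + 401990\right) \left(-399430 + \frac{27084572366}{214887}\right) = 790383 \left(- \frac{58747742044}{214887}\right) = - \frac{15477738866654284}{71629}$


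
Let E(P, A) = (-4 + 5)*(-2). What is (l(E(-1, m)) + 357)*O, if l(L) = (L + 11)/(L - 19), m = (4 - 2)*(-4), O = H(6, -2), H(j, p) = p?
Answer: -4992/7 ≈ -713.14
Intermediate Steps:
O = -2
m = -8 (m = 2*(-4) = -8)
E(P, A) = -2 (E(P, A) = 1*(-2) = -2)
l(L) = (11 + L)/(-19 + L)
(l(E(-1, m)) + 357)*O = ((11 - 2)/(-19 - 2) + 357)*(-2) = (9/(-21) + 357)*(-2) = (-1/21*9 + 357)*(-2) = (-3/7 + 357)*(-2) = (2496/7)*(-2) = -4992/7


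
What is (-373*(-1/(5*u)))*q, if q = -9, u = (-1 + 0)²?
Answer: -3357/5 ≈ -671.40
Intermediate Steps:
u = 1 (u = (-1)² = 1)
(-373*(-1/(5*u)))*q = -373/((-1*(-5)*(-1))*1)*(-9) = -373/((5*(-1))*1)*(-9) = -373/((-5*1))*(-9) = -373/(-5)*(-9) = -373*(-⅕)*(-9) = (373/5)*(-9) = -3357/5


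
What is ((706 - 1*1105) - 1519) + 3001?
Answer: 1083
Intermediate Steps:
((706 - 1*1105) - 1519) + 3001 = ((706 - 1105) - 1519) + 3001 = (-399 - 1519) + 3001 = -1918 + 3001 = 1083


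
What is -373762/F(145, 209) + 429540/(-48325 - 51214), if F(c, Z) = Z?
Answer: -3390333598/1891241 ≈ -1792.7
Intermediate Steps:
-373762/F(145, 209) + 429540/(-48325 - 51214) = -373762/209 + 429540/(-48325 - 51214) = -373762*1/209 + 429540/(-99539) = -373762/209 + 429540*(-1/99539) = -373762/209 - 429540/99539 = -3390333598/1891241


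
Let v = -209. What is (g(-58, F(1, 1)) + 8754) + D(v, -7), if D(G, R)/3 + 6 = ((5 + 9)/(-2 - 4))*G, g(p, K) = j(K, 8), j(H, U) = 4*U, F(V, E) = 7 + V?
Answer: 10231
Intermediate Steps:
g(p, K) = 32 (g(p, K) = 4*8 = 32)
D(G, R) = -18 - 7*G (D(G, R) = -18 + 3*(((5 + 9)/(-2 - 4))*G) = -18 + 3*((14/(-6))*G) = -18 + 3*((14*(-⅙))*G) = -18 + 3*(-7*G/3) = -18 - 7*G)
(g(-58, F(1, 1)) + 8754) + D(v, -7) = (32 + 8754) + (-18 - 7*(-209)) = 8786 + (-18 + 1463) = 8786 + 1445 = 10231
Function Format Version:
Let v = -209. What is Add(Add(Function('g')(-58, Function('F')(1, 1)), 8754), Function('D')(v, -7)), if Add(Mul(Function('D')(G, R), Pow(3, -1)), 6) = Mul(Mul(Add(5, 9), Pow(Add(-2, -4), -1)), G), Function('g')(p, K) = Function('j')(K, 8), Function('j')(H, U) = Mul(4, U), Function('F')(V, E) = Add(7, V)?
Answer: 10231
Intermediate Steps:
Function('g')(p, K) = 32 (Function('g')(p, K) = Mul(4, 8) = 32)
Function('D')(G, R) = Add(-18, Mul(-7, G)) (Function('D')(G, R) = Add(-18, Mul(3, Mul(Mul(Add(5, 9), Pow(Add(-2, -4), -1)), G))) = Add(-18, Mul(3, Mul(Mul(14, Pow(-6, -1)), G))) = Add(-18, Mul(3, Mul(Mul(14, Rational(-1, 6)), G))) = Add(-18, Mul(3, Mul(Rational(-7, 3), G))) = Add(-18, Mul(-7, G)))
Add(Add(Function('g')(-58, Function('F')(1, 1)), 8754), Function('D')(v, -7)) = Add(Add(32, 8754), Add(-18, Mul(-7, -209))) = Add(8786, Add(-18, 1463)) = Add(8786, 1445) = 10231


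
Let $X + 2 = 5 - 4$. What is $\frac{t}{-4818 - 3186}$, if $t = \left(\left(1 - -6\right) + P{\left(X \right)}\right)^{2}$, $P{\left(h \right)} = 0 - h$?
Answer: $- \frac{16}{2001} \approx -0.007996$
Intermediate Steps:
$X = -1$ ($X = -2 + \left(5 - 4\right) = -2 + 1 = -1$)
$P{\left(h \right)} = - h$
$t = 64$ ($t = \left(\left(1 - -6\right) - -1\right)^{2} = \left(\left(1 + 6\right) + 1\right)^{2} = \left(7 + 1\right)^{2} = 8^{2} = 64$)
$\frac{t}{-4818 - 3186} = \frac{64}{-4818 - 3186} = \frac{64}{-8004} = 64 \left(- \frac{1}{8004}\right) = - \frac{16}{2001}$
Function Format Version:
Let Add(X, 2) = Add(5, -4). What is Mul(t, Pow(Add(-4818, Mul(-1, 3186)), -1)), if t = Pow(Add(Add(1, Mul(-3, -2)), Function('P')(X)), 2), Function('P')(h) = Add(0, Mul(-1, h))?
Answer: Rational(-16, 2001) ≈ -0.0079960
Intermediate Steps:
X = -1 (X = Add(-2, Add(5, -4)) = Add(-2, 1) = -1)
Function('P')(h) = Mul(-1, h)
t = 64 (t = Pow(Add(Add(1, Mul(-3, -2)), Mul(-1, -1)), 2) = Pow(Add(Add(1, 6), 1), 2) = Pow(Add(7, 1), 2) = Pow(8, 2) = 64)
Mul(t, Pow(Add(-4818, Mul(-1, 3186)), -1)) = Mul(64, Pow(Add(-4818, Mul(-1, 3186)), -1)) = Mul(64, Pow(Add(-4818, -3186), -1)) = Mul(64, Pow(-8004, -1)) = Mul(64, Rational(-1, 8004)) = Rational(-16, 2001)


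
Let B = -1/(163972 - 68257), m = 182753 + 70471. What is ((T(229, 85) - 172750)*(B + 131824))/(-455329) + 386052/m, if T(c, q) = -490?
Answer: 3075163595159480767/61310897672598 ≈ 50157.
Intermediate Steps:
m = 253224
B = -1/95715 ≈ -1.0448e-5
((T(229, 85) - 172750)*(B + 131824))/(-455329) + 386052/m = ((-490 - 172750)*(-1/95715 + 131824))/(-455329) + 386052/253224 = -173240*12617534159/95715*(-1/455329) + 386052*(1/253224) = -437172323541032/19143*(-1/455329) + 32171/21102 = 437172323541032/8716363047 + 32171/21102 = 3075163595159480767/61310897672598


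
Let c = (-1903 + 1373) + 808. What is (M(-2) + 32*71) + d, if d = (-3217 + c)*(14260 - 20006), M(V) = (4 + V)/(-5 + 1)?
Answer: 33779531/2 ≈ 1.6890e+7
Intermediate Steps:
M(V) = -1 - V/4 (M(V) = (4 + V)/(-4) = (4 + V)*(-¼) = -1 - V/4)
c = 278 (c = -530 + 808 = 278)
d = 16887494 (d = (-3217 + 278)*(14260 - 20006) = -2939*(-5746) = 16887494)
(M(-2) + 32*71) + d = ((-1 - ¼*(-2)) + 32*71) + 16887494 = ((-1 + ½) + 2272) + 16887494 = (-½ + 2272) + 16887494 = 4543/2 + 16887494 = 33779531/2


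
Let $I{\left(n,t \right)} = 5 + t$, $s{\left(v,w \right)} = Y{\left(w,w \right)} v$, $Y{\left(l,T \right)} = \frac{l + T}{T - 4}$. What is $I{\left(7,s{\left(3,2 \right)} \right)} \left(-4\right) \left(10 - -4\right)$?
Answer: $56$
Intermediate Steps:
$Y{\left(l,T \right)} = \frac{T + l}{-4 + T}$
$s{\left(v,w \right)} = \frac{2 v w}{-4 + w}$ ($s{\left(v,w \right)} = \frac{w + w}{-4 + w} v = \frac{2 w}{-4 + w} v = \frac{2 v w}{-4 + w}$)
$I{\left(7,s{\left(3,2 \right)} \right)} \left(-4\right) \left(10 - -4\right) = \left(5 + 2 \cdot 3 \cdot 2 \frac{1}{-4 + 2}\right) \left(-4\right) \left(10 - -4\right) = \left(5 + 2 \cdot 3 \cdot 2 \frac{1}{-2}\right) \left(-4\right) \left(10 + 4\right) = \left(5 + 2 \cdot 3 \cdot 2 \left(- \frac{1}{2}\right)\right) \left(-4\right) 14 = \left(5 - 6\right) \left(-4\right) 14 = \left(-1\right) \left(-4\right) 14 = 4 \cdot 14 = 56$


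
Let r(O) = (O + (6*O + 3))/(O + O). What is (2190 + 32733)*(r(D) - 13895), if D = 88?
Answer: -85383277623/176 ≈ -4.8513e+8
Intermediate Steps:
r(O) = (3 + 7*O)/(2*O) (r(O) = (O + (3 + 6*O))/((2*O)) = (3 + 7*O)*(1/(2*O)) = (3 + 7*O)/(2*O))
(2190 + 32733)*(r(D) - 13895) = (2190 + 32733)*((1/2)*(3 + 7*88)/88 - 13895) = 34923*((1/2)*(1/88)*(3 + 616) - 13895) = 34923*((1/2)*(1/88)*619 - 13895) = 34923*(619/176 - 13895) = 34923*(-2444901/176) = -85383277623/176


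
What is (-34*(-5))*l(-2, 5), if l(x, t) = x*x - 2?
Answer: 340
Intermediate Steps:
l(x, t) = -2 + x² (l(x, t) = x² - 2 = -2 + x²)
(-34*(-5))*l(-2, 5) = (-34*(-5))*(-2 + (-2)²) = 170*(-2 + 4) = 170*2 = 340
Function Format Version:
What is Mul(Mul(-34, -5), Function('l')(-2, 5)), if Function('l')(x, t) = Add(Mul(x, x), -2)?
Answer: 340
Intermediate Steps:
Function('l')(x, t) = Add(-2, Pow(x, 2)) (Function('l')(x, t) = Add(Pow(x, 2), -2) = Add(-2, Pow(x, 2)))
Mul(Mul(-34, -5), Function('l')(-2, 5)) = Mul(Mul(-34, -5), Add(-2, Pow(-2, 2))) = Mul(170, Add(-2, 4)) = Mul(170, 2) = 340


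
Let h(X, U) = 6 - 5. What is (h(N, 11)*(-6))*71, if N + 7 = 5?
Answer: -426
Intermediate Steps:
N = -2 (N = -7 + 5 = -2)
h(X, U) = 1
(h(N, 11)*(-6))*71 = (1*(-6))*71 = -6*71 = -426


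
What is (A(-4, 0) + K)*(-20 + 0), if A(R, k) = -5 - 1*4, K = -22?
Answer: 620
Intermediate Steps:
A(R, k) = -9 (A(R, k) = -5 - 4 = -9)
(A(-4, 0) + K)*(-20 + 0) = (-9 - 22)*(-20 + 0) = -31*(-20) = 620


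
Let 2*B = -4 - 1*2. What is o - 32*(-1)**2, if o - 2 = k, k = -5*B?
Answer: -15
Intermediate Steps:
B = -3 (B = (-4 - 1*2)/2 = (-4 - 2)/2 = (1/2)*(-6) = -3)
k = 15 (k = -5*(-3) = 15)
o = 17 (o = 2 + 15 = 17)
o - 32*(-1)**2 = 17 - 32*(-1)**2 = 17 - 32*1 = 17 - 32 = -15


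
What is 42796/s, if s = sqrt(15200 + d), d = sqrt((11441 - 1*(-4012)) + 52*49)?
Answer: 42796/sqrt(15200 + sqrt(18001)) ≈ 345.60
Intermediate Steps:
d = sqrt(18001) (d = sqrt((11441 + 4012) + 2548) = sqrt(15453 + 2548) = sqrt(18001) ≈ 134.17)
s = sqrt(15200 + sqrt(18001)) ≈ 123.83
42796/s = 42796/(sqrt(15200 + sqrt(18001))) = 42796/sqrt(15200 + sqrt(18001))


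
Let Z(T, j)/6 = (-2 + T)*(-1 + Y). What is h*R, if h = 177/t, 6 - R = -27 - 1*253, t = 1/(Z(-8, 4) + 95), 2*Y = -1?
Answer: 9365070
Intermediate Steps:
Y = -½ (Y = (½)*(-1) = -½ ≈ -0.50000)
Z(T, j) = 18 - 9*T (Z(T, j) = 6*((-2 + T)*(-1 - ½)) = 6*((-2 + T)*(-3/2)) = 6*(3 - 3*T/2) = 18 - 9*T)
t = 1/185 (t = 1/((18 - 9*(-8)) + 95) = 1/((18 + 72) + 95) = 1/(90 + 95) = 1/185 ≈ 0.0054054)
R = 286 (R = 6 - (-27 - 1*253) = 6 - (-27 - 253) = 6 - 1*(-280) = 6 + 280 = 286)
h = 32745 (h = 177/(1/185) = 177*185 = 32745)
h*R = 32745*286 = 9365070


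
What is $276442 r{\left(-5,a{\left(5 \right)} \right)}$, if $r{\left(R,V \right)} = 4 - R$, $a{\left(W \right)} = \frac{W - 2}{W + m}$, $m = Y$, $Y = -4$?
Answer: $2487978$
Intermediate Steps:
$m = -4$
$a{\left(W \right)} = \frac{-2 + W}{-4 + W}$ ($a{\left(W \right)} = \frac{W - 2}{W - 4} = \frac{-2 + W}{-4 + W}$)
$276442 r{\left(-5,a{\left(5 \right)} \right)} = 276442 \left(4 - -5\right) = 276442 \left(4 + 5\right) = 276442 \cdot 9 = 2487978$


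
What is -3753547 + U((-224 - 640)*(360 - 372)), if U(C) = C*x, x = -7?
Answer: -3826123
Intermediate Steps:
U(C) = -7*C (U(C) = C*(-7) = -7*C)
-3753547 + U((-224 - 640)*(360 - 372)) = -3753547 - 7*(-224 - 640)*(360 - 372) = -3753547 - (-6048)*(-12) = -3753547 - 7*10368 = -3753547 - 72576 = -3826123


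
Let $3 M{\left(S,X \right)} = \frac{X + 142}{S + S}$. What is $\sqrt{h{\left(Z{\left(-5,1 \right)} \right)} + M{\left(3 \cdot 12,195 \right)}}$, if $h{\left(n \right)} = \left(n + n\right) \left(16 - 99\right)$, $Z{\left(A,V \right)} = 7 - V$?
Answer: $\frac{13 i \sqrt{7626}}{36} \approx 31.535 i$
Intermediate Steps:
$M{\left(S,X \right)} = \frac{142 + X}{6 S}$ ($M{\left(S,X \right)} = \frac{\left(X + 142\right) \frac{1}{S + S}}{3} = \frac{\left(142 + X\right) \frac{1}{2 S}}{3} = \frac{\frac{1}{2} \frac{1}{S} \left(142 + X\right)}{3} = \frac{142 + X}{6 S}$)
$h{\left(n \right)} = - 166 n$ ($h{\left(n \right)} = 2 n \left(-83\right) = - 166 n$)
$\sqrt{h{\left(Z{\left(-5,1 \right)} \right)} + M{\left(3 \cdot 12,195 \right)}} = \sqrt{- 166 \left(7 - 1\right) + \frac{142 + 195}{6 \cdot 3 \cdot 12}} = \sqrt{- 166 \left(7 - 1\right) + \frac{1}{6} \cdot \frac{1}{36} \cdot 337} = \sqrt{\left(-166\right) 6 + \frac{1}{6} \cdot \frac{1}{36} \cdot 337} = \sqrt{-996 + \frac{337}{216}} = \sqrt{- \frac{214799}{216}} = \frac{13 i \sqrt{7626}}{36}$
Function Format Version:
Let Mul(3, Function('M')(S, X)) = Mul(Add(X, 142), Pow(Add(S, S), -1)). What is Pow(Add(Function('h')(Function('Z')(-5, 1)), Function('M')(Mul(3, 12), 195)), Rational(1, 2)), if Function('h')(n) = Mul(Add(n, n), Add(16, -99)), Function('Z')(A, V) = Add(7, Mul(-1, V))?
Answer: Mul(Rational(13, 36), I, Pow(7626, Rational(1, 2))) ≈ Mul(31.535, I)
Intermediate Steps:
Function('M')(S, X) = Mul(Rational(1, 6), Pow(S, -1), Add(142, X)) (Function('M')(S, X) = Mul(Rational(1, 3), Mul(Add(X, 142), Pow(Add(S, S), -1))) = Mul(Rational(1, 3), Mul(Add(142, X), Pow(Mul(2, S), -1))) = Mul(Rational(1, 3), Mul(Add(142, X), Mul(Rational(1, 2), Pow(S, -1)))) = Mul(Rational(1, 3), Mul(Rational(1, 2), Pow(S, -1), Add(142, X))) = Mul(Rational(1, 6), Pow(S, -1), Add(142, X)))
Function('h')(n) = Mul(-166, n) (Function('h')(n) = Mul(Mul(2, n), -83) = Mul(-166, n))
Pow(Add(Function('h')(Function('Z')(-5, 1)), Function('M')(Mul(3, 12), 195)), Rational(1, 2)) = Pow(Add(Mul(-166, Add(7, Mul(-1, 1))), Mul(Rational(1, 6), Pow(Mul(3, 12), -1), Add(142, 195))), Rational(1, 2)) = Pow(Add(Mul(-166, Add(7, -1)), Mul(Rational(1, 6), Pow(36, -1), 337)), Rational(1, 2)) = Pow(Add(Mul(-166, 6), Mul(Rational(1, 6), Rational(1, 36), 337)), Rational(1, 2)) = Pow(Add(-996, Rational(337, 216)), Rational(1, 2)) = Pow(Rational(-214799, 216), Rational(1, 2)) = Mul(Rational(13, 36), I, Pow(7626, Rational(1, 2)))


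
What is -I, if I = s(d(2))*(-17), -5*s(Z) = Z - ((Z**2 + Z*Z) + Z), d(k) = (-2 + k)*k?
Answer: 0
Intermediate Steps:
d(k) = k*(-2 + k)
s(Z) = 2*Z**2/5 (s(Z) = -(Z - ((Z**2 + Z*Z) + Z))/5 = -(Z - ((Z**2 + Z**2) + Z))/5 = -(Z - (2*Z**2 + Z))/5 = -(Z - (Z + 2*Z**2))/5 = -(Z + (-Z - 2*Z**2))/5 = -(-2)*Z**2/5 = 2*Z**2/5)
I = 0 (I = (2*(2*(-2 + 2))**2/5)*(-17) = (2*(2*0)**2/5)*(-17) = ((2/5)*0**2)*(-17) = ((2/5)*0)*(-17) = 0*(-17) = 0)
-I = -1*0 = 0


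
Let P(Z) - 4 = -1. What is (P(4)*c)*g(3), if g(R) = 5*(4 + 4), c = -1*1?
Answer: -120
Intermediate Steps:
P(Z) = 3 (P(Z) = 4 - 1 = 3)
c = -1
g(R) = 40 (g(R) = 5*8 = 40)
(P(4)*c)*g(3) = (3*(-1))*40 = -3*40 = -120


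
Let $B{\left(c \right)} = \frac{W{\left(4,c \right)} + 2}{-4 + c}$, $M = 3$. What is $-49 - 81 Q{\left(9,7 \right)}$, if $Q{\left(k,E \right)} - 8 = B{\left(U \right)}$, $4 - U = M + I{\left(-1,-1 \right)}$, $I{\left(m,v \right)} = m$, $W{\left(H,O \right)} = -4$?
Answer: $-778$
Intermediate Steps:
$U = 2$ ($U = 4 - \left(3 - 1\right) = 4 - 2 = 2$)
$B{\left(c \right)} = - \frac{2}{-4 + c}$ ($B{\left(c \right)} = \frac{-4 + 2}{-4 + c} = - \frac{2}{-4 + c}$)
$Q{\left(k,E \right)} = 9$ ($Q{\left(k,E \right)} = 8 - \frac{2}{-4 + 2} = 8 - \frac{2}{-2} = 8 - -1 = 8 + 1 = 9$)
$-49 - 81 Q{\left(9,7 \right)} = -49 - 729 = -778$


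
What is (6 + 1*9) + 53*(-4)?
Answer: -197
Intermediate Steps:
(6 + 1*9) + 53*(-4) = (6 + 9) - 212 = 15 - 212 = -197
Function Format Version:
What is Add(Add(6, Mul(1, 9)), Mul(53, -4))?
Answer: -197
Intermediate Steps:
Add(Add(6, Mul(1, 9)), Mul(53, -4)) = Add(Add(6, 9), -212) = Add(15, -212) = -197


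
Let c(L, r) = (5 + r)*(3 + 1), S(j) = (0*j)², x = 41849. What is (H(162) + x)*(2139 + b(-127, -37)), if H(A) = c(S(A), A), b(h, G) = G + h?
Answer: 83971075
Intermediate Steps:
S(j) = 0 (S(j) = 0² = 0)
c(L, r) = 20 + 4*r (c(L, r) = (5 + r)*4 = 20 + 4*r)
H(A) = 20 + 4*A
(H(162) + x)*(2139 + b(-127, -37)) = ((20 + 4*162) + 41849)*(2139 + (-37 - 127)) = ((20 + 648) + 41849)*(2139 - 164) = (668 + 41849)*1975 = 42517*1975 = 83971075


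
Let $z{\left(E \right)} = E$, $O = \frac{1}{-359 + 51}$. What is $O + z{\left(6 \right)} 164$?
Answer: $\frac{303071}{308} \approx 984.0$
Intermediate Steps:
$O = - \frac{1}{308}$ ($O = \frac{1}{-308} = - \frac{1}{308} \approx -0.0032468$)
$O + z{\left(6 \right)} 164 = - \frac{1}{308} + 6 \cdot 164 = - \frac{1}{308} + 984 = \frac{303071}{308}$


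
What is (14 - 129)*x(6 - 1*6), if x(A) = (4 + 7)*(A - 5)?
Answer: 6325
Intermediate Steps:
x(A) = -55 + 11*A (x(A) = 11*(-5 + A) = -55 + 11*A)
(14 - 129)*x(6 - 1*6) = (14 - 129)*(-55 + 11*(6 - 1*6)) = -115*(-55 + 11*(6 - 6)) = -115*(-55 + 11*0) = -115*(-55 + 0) = -115*(-55) = 6325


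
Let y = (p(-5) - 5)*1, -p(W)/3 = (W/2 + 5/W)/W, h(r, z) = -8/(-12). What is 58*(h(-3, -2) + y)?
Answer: -5597/15 ≈ -373.13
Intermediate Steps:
h(r, z) = 2/3 (h(r, z) = -8*(-1/12) = 2/3)
p(W) = -3*(W/2 + 5/W)/W
y = -71/10 (y = ((-3/2 - 15/(-5)**2) - 5)*1 = ((-3/2 - 15*1/25) - 5)*1 = ((-3/2 - 3/5) - 5)*1 = (-21/10 - 5)*1 = -71/10*1 = -71/10 ≈ -7.1000)
58*(h(-3, -2) + y) = 58*(2/3 - 71/10) = 58*(-193/30) = -5597/15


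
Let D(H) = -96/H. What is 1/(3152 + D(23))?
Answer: 23/72400 ≈ 0.00031768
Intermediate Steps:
1/(3152 + D(23)) = 1/(3152 - 96/23) = 1/(72400/23) = 23/72400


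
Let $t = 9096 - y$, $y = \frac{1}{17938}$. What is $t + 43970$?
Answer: $\frac{951897907}{17938} \approx 53066.0$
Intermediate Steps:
$y = \frac{1}{17938} \approx 5.5748 \cdot 10^{-5}$
$t = \frac{163164047}{17938}$ ($t = 9096 - \frac{1}{17938} = \frac{163164047}{17938} \approx 9096.0$)
$t + 43970 = \frac{163164047}{17938} + 43970 = \frac{951897907}{17938}$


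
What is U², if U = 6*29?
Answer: 30276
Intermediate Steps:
U = 174
U² = 174² = 30276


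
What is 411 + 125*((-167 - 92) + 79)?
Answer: -22089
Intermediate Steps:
411 + 125*((-167 - 92) + 79) = 411 + 125*(-259 + 79) = 411 + 125*(-180) = 411 - 22500 = -22089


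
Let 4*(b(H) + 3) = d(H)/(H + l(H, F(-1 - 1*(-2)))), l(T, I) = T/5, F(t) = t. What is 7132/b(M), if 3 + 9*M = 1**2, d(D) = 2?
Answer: -57056/39 ≈ -1463.0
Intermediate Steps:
l(T, I) = T/5 (l(T, I) = T*(1/5) = T/5)
M = -2/9 (M = -1/3 + (1/9)*1**2 = -1/3 + (1/9)*1 = -1/3 + 1/9 = -2/9 ≈ -0.22222)
b(H) = -3 + 5/(12*H) (b(H) = -3 + (2/(H + H/5))/4 = -3 + (2/((6*H/5)))/4 = -3 + (2*(5/(6*H)))/4 = -3 + (5/(3*H))/4 = -3 + 5/(12*H))
7132/b(M) = 7132/(-3 + 5/(12*(-2/9))) = 7132/(-3 + (5/12)*(-9/2)) = 7132/(-3 - 15/8) = 7132/(-39/8) = 7132*(-8/39) = -57056/39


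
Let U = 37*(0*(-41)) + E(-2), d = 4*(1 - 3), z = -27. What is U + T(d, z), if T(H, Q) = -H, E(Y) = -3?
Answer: 5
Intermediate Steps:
d = -8 (d = 4*(-2) = -8)
U = -3 (U = 37*(0*(-41)) - 3 = 37*0 - 3 = 0 - 3 = -3)
U + T(d, z) = -3 - 1*(-8) = -3 + 8 = 5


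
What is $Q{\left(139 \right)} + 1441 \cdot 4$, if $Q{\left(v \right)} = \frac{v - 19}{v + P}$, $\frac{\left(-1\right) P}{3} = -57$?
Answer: $\frac{178696}{31} \approx 5764.4$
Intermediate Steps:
$P = 171$ ($P = \left(-3\right) \left(-57\right) = 171$)
$Q{\left(v \right)} = \frac{-19 + v}{171 + v}$ ($Q{\left(v \right)} = \frac{v - 19}{v + 171} = \frac{-19 + v}{171 + v}$)
$Q{\left(139 \right)} + 1441 \cdot 4 = \frac{-19 + 139}{171 + 139} + 1441 \cdot 4 = \frac{1}{310} \cdot 120 + 5764 = \frac{12}{31} + 5764 = \frac{178696}{31}$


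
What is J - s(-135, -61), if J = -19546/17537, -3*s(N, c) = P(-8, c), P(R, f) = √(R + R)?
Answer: -19546/17537 + 4*I/3 ≈ -1.1146 + 1.3333*I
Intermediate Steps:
P(R, f) = √2*√R (P(R, f) = √(2*R) = √2*√R)
s(N, c) = -4*I/3 (s(N, c) = -√2*√(-8)/3 = -√2*2*I*√2/3 = -4*I/3)
J = -19546/17537 (J = -19546*1/17537 = -19546/17537 ≈ -1.1146)
J - s(-135, -61) = -19546/17537 - (-4)*I/3 = -19546/17537 + 4*I/3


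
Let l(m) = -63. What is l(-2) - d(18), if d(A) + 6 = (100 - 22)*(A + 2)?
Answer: -1617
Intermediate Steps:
d(A) = 150 + 78*A (d(A) = -6 + (100 - 22)*(A + 2) = -6 + 78*(2 + A) = -6 + (156 + 78*A) = 150 + 78*A)
l(-2) - d(18) = -63 - (150 + 78*18) = -63 - (150 + 1404) = -63 - 1*1554 = -63 - 1554 = -1617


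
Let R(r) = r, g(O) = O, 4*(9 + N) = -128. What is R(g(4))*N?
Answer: -164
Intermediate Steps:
N = -41 (N = -9 + (1/4)*(-128) = -9 - 32 = -41)
R(g(4))*N = 4*(-41) = -164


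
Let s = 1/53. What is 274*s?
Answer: 274/53 ≈ 5.1698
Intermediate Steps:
s = 1/53 ≈ 0.018868
274*s = 274*(1/53) = 274/53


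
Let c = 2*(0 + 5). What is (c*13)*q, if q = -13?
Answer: -1690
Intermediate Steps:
c = 10 (c = 2*5 = 10)
(c*13)*q = (10*13)*(-13) = 130*(-13) = -1690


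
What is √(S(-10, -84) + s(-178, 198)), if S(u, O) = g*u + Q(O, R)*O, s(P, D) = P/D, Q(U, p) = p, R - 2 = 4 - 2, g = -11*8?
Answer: √591437/33 ≈ 23.305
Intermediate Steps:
g = -88
R = 4 (R = 2 + (4 - 2) = 2 + 2 = 4)
s(P, D) = P/D
S(u, O) = -88*u + 4*O
√(S(-10, -84) + s(-178, 198)) = √((-88*(-10) + 4*(-84)) - 178/198) = √((880 - 336) - 178*1/198) = √(544 - 89/99) = √(53767/99) = √591437/33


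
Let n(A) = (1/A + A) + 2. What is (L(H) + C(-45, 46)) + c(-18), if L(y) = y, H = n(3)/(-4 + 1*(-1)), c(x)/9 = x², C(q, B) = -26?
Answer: 43334/15 ≈ 2888.9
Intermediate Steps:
n(A) = 2 + A + 1/A (n(A) = (A + 1/A) + 2 = 2 + A + 1/A)
c(x) = 9*x²
H = -16/15 (H = (2 + 3 + 1/3)/(-4 + 1*(-1)) = (2 + 3 + ⅓)/(-4 - 1) = (16/3)/(-5) = (16/3)*(-⅕) = -16/15 ≈ -1.0667)
(L(H) + C(-45, 46)) + c(-18) = (-16/15 - 26) + 9*(-18)² = -406/15 + 9*324 = -406/15 + 2916 = 43334/15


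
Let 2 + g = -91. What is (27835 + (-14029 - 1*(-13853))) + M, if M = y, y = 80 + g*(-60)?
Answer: 33319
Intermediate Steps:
g = -93 (g = -2 - 91 = -93)
y = 5660 (y = 80 - 93*(-60) = 80 + 5580 = 5660)
M = 5660
(27835 + (-14029 - 1*(-13853))) + M = (27835 + (-14029 - 1*(-13853))) + 5660 = (27835 + (-14029 + 13853)) + 5660 = (27835 - 176) + 5660 = 27659 + 5660 = 33319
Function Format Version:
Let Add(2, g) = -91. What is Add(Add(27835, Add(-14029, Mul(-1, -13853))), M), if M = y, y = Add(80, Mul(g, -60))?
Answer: 33319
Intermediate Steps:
g = -93 (g = Add(-2, -91) = -93)
y = 5660 (y = Add(80, Mul(-93, -60)) = Add(80, 5580) = 5660)
M = 5660
Add(Add(27835, Add(-14029, Mul(-1, -13853))), M) = Add(Add(27835, Add(-14029, Mul(-1, -13853))), 5660) = Add(Add(27835, Add(-14029, 13853)), 5660) = Add(Add(27835, -176), 5660) = Add(27659, 5660) = 33319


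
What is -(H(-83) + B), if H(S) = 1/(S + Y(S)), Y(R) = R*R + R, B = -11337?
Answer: 76218650/6723 ≈ 11337.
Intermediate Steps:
Y(R) = R + R² (Y(R) = R² + R = R + R²)
H(S) = 1/(S + S*(1 + S))
-(H(-83) + B) = -(1/((-83)*(2 - 83)) - 11337) = -(-1/83/(-81) - 11337) = -(-1/83*(-1/81) - 11337) = -(1/6723 - 11337) = -1*(-76218650/6723) = 76218650/6723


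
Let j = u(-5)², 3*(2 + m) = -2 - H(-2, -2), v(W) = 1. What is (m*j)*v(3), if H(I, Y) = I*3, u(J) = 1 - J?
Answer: -24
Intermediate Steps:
H(I, Y) = 3*I
m = -⅔ (m = -2 + (-2 - 3*(-2))/3 = -2 + (-2 - 1*(-6))/3 = -2 + (-2 + 6)/3 = -2 + (⅓)*4 = -2 + 4/3 = -⅔ ≈ -0.66667)
j = 36 (j = (1 - 1*(-5))² = (1 + 5)² = 6² = 36)
(m*j)*v(3) = -⅔*36*1 = -24*1 = -24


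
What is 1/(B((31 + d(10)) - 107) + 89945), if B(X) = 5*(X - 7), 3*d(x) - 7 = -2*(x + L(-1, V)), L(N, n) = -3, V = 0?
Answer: 3/268555 ≈ 1.1171e-5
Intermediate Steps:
d(x) = 13/3 - 2*x/3 (d(x) = 7/3 + (-2*(x - 3))/3 = 7/3 + (-2*(-3 + x))/3 = 7/3 + (6 - 2*x)/3 = 7/3 + (2 - 2*x/3) = 13/3 - 2*x/3)
B(X) = -35 + 5*X (B(X) = 5*(-7 + X) = -35 + 5*X)
1/(B((31 + d(10)) - 107) + 89945) = 1/((-35 + 5*((31 + (13/3 - 2/3*10)) - 107)) + 89945) = 1/((-35 + 5*((31 + (13/3 - 20/3)) - 107)) + 89945) = 1/((-35 + 5*((31 - 7/3) - 107)) + 89945) = 1/((-35 + 5*(86/3 - 107)) + 89945) = 1/((-35 + 5*(-235/3)) + 89945) = 1/((-35 - 1175/3) + 89945) = 1/(-1280/3 + 89945) = 1/(268555/3) = 3/268555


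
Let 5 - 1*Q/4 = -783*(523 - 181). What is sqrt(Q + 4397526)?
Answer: sqrt(5468690) ≈ 2338.5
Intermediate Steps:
Q = 1071164 (Q = 20 - (-3132)*(523 - 181) = 20 - (-3132)*342 = 20 - 4*(-267786) = 20 + 1071144 = 1071164)
sqrt(Q + 4397526) = sqrt(1071164 + 4397526) = sqrt(5468690)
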